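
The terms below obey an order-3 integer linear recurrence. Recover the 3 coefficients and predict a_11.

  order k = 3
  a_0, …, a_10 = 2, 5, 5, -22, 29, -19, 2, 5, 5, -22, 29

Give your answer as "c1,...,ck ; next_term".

  a_3 = -2·5 + -2·5 + -1·2 = -22
  a_4 = -2·-22 + -2·5 + -1·5 = 29
  a_5 = -2·29 + -2·-22 + -1·5 = -19
  a_6 = -2·-19 + -2·29 + -1·-22 = 2
  a_7 = -2·2 + -2·-19 + -1·29 = 5
  a_8 = -2·5 + -2·2 + -1·-19 = 5
  a_9 = -2·5 + -2·5 + -1·2 = -22
  a_10 = -2·-22 + -2·5 + -1·5 = 29
  a_11 = -2·29 + -2·-22 + -1·5 = -19

-2,-2,-1 ; -19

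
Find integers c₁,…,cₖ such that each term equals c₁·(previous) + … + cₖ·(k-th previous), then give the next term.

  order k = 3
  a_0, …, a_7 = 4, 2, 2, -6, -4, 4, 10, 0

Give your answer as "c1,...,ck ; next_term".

  a_3 = 0·2 + -1·2 + -1·4 = -6
  a_4 = 0·-6 + -1·2 + -1·2 = -4
  a_5 = 0·-4 + -1·-6 + -1·2 = 4
  a_6 = 0·4 + -1·-4 + -1·-6 = 10
  a_7 = 0·10 + -1·4 + -1·-4 = 0
  a_8 = 0·0 + -1·10 + -1·4 = -14

0,-1,-1 ; -14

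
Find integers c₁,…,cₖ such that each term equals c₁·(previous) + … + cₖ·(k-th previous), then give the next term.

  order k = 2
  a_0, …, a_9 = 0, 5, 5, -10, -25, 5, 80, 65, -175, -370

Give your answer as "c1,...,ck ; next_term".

1,-3 ; 155

  a_2 = 1·5 + -3·0 = 5
  a_3 = 1·5 + -3·5 = -10
  a_4 = 1·-10 + -3·5 = -25
  a_5 = 1·-25 + -3·-10 = 5
  a_6 = 1·5 + -3·-25 = 80
  a_7 = 1·80 + -3·5 = 65
  a_8 = 1·65 + -3·80 = -175
  a_9 = 1·-175 + -3·65 = -370
  a_10 = 1·-370 + -3·-175 = 155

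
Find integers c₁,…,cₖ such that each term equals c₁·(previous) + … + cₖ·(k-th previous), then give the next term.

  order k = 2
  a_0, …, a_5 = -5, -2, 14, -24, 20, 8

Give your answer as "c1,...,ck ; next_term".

  a_2 = -2·-2 + -2·-5 = 14
  a_3 = -2·14 + -2·-2 = -24
  a_4 = -2·-24 + -2·14 = 20
  a_5 = -2·20 + -2·-24 = 8
  a_6 = -2·8 + -2·20 = -56

-2,-2 ; -56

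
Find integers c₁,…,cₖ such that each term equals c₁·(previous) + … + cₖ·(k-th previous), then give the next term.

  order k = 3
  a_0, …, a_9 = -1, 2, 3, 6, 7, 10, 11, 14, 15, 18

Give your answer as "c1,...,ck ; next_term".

1,1,-1 ; 19

  a_3 = 1·3 + 1·2 + -1·-1 = 6
  a_4 = 1·6 + 1·3 + -1·2 = 7
  a_5 = 1·7 + 1·6 + -1·3 = 10
  a_6 = 1·10 + 1·7 + -1·6 = 11
  a_7 = 1·11 + 1·10 + -1·7 = 14
  a_8 = 1·14 + 1·11 + -1·10 = 15
  a_9 = 1·15 + 1·14 + -1·11 = 18
  a_10 = 1·18 + 1·15 + -1·14 = 19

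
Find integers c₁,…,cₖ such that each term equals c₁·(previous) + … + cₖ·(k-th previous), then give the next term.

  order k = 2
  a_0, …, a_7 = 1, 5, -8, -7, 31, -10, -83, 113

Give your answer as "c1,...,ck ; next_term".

  a_2 = -1·5 + -3·1 = -8
  a_3 = -1·-8 + -3·5 = -7
  a_4 = -1·-7 + -3·-8 = 31
  a_5 = -1·31 + -3·-7 = -10
  a_6 = -1·-10 + -3·31 = -83
  a_7 = -1·-83 + -3·-10 = 113
  a_8 = -1·113 + -3·-83 = 136

-1,-3 ; 136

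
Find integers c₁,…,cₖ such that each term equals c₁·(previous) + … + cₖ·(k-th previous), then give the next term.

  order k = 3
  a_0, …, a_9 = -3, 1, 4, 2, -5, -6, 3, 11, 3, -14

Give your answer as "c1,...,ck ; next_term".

0,-1,-1 ; -14

  a_3 = 0·4 + -1·1 + -1·-3 = 2
  a_4 = 0·2 + -1·4 + -1·1 = -5
  a_5 = 0·-5 + -1·2 + -1·4 = -6
  a_6 = 0·-6 + -1·-5 + -1·2 = 3
  a_7 = 0·3 + -1·-6 + -1·-5 = 11
  a_8 = 0·11 + -1·3 + -1·-6 = 3
  a_9 = 0·3 + -1·11 + -1·3 = -14
  a_10 = 0·-14 + -1·3 + -1·11 = -14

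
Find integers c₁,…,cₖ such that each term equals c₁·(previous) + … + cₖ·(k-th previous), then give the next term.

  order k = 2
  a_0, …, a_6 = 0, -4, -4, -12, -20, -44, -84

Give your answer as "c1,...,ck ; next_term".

1,2 ; -172

  a_2 = 1·-4 + 2·0 = -4
  a_3 = 1·-4 + 2·-4 = -12
  a_4 = 1·-12 + 2·-4 = -20
  a_5 = 1·-20 + 2·-12 = -44
  a_6 = 1·-44 + 2·-20 = -84
  a_7 = 1·-84 + 2·-44 = -172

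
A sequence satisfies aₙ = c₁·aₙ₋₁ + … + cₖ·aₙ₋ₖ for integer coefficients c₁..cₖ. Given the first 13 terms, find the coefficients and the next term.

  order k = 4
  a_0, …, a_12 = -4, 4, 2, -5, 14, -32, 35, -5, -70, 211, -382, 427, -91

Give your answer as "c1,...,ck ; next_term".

-2,-2,-1,-3 ; -923

  a_4 = -2·-5 + -2·2 + -1·4 + -3·-4 = 14
  a_5 = -2·14 + -2·-5 + -1·2 + -3·4 = -32
  a_6 = -2·-32 + -2·14 + -1·-5 + -3·2 = 35
  a_7 = -2·35 + -2·-32 + -1·14 + -3·-5 = -5
  a_8 = -2·-5 + -2·35 + -1·-32 + -3·14 = -70
  a_9 = -2·-70 + -2·-5 + -1·35 + -3·-32 = 211
  a_10 = -2·211 + -2·-70 + -1·-5 + -3·35 = -382
  a_11 = -2·-382 + -2·211 + -1·-70 + -3·-5 = 427
  a_12 = -2·427 + -2·-382 + -1·211 + -3·-70 = -91
  a_13 = -2·-91 + -2·427 + -1·-382 + -3·211 = -923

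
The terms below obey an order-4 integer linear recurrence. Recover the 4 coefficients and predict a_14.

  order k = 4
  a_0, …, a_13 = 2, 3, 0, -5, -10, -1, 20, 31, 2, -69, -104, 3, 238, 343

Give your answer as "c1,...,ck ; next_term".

  a_4 = 0·-5 + -1·0 + -2·3 + -2·2 = -10
  a_5 = 0·-10 + -1·-5 + -2·0 + -2·3 = -1
  a_6 = 0·-1 + -1·-10 + -2·-5 + -2·0 = 20
  a_7 = 0·20 + -1·-1 + -2·-10 + -2·-5 = 31
  a_8 = 0·31 + -1·20 + -2·-1 + -2·-10 = 2
  a_9 = 0·2 + -1·31 + -2·20 + -2·-1 = -69
  a_10 = 0·-69 + -1·2 + -2·31 + -2·20 = -104
  a_11 = 0·-104 + -1·-69 + -2·2 + -2·31 = 3
  a_12 = 0·3 + -1·-104 + -2·-69 + -2·2 = 238
  a_13 = 0·238 + -1·3 + -2·-104 + -2·-69 = 343
  a_14 = 0·343 + -1·238 + -2·3 + -2·-104 = -36

0,-1,-2,-2 ; -36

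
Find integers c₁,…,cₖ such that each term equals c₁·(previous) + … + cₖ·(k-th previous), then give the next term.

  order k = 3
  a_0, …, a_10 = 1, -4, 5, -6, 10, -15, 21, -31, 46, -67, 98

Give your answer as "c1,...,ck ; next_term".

  a_3 = -1·5 + 0·-4 + -1·1 = -6
  a_4 = -1·-6 + 0·5 + -1·-4 = 10
  a_5 = -1·10 + 0·-6 + -1·5 = -15
  a_6 = -1·-15 + 0·10 + -1·-6 = 21
  a_7 = -1·21 + 0·-15 + -1·10 = -31
  a_8 = -1·-31 + 0·21 + -1·-15 = 46
  a_9 = -1·46 + 0·-31 + -1·21 = -67
  a_10 = -1·-67 + 0·46 + -1·-31 = 98
  a_11 = -1·98 + 0·-67 + -1·46 = -144

-1,0,-1 ; -144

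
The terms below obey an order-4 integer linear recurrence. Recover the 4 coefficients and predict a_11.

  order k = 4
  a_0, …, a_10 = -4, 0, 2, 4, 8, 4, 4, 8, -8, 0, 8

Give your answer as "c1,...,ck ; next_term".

  a_4 = 0·4 + 0·2 + 2·0 + -2·-4 = 8
  a_5 = 0·8 + 0·4 + 2·2 + -2·0 = 4
  a_6 = 0·4 + 0·8 + 2·4 + -2·2 = 4
  a_7 = 0·4 + 0·4 + 2·8 + -2·4 = 8
  a_8 = 0·8 + 0·4 + 2·4 + -2·8 = -8
  a_9 = 0·-8 + 0·8 + 2·4 + -2·4 = 0
  a_10 = 0·0 + 0·-8 + 2·8 + -2·4 = 8
  a_11 = 0·8 + 0·0 + 2·-8 + -2·8 = -32

0,0,2,-2 ; -32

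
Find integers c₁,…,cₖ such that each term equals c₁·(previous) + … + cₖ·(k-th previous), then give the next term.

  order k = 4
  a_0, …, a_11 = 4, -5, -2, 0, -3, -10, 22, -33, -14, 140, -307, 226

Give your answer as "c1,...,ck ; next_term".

-2,-2,3,2 ; 554

  a_4 = -2·0 + -2·-2 + 3·-5 + 2·4 = -3
  a_5 = -2·-3 + -2·0 + 3·-2 + 2·-5 = -10
  a_6 = -2·-10 + -2·-3 + 3·0 + 2·-2 = 22
  a_7 = -2·22 + -2·-10 + 3·-3 + 2·0 = -33
  a_8 = -2·-33 + -2·22 + 3·-10 + 2·-3 = -14
  a_9 = -2·-14 + -2·-33 + 3·22 + 2·-10 = 140
  a_10 = -2·140 + -2·-14 + 3·-33 + 2·22 = -307
  a_11 = -2·-307 + -2·140 + 3·-14 + 2·-33 = 226
  a_12 = -2·226 + -2·-307 + 3·140 + 2·-14 = 554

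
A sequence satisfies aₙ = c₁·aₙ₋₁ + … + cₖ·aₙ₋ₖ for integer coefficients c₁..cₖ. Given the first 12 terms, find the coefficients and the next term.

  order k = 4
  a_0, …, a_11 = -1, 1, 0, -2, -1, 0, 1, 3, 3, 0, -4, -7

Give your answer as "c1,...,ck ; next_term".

  a_4 = 1·-2 + -1·0 + 0·1 + -1·-1 = -1
  a_5 = 1·-1 + -1·-2 + 0·0 + -1·1 = 0
  a_6 = 1·0 + -1·-1 + 0·-2 + -1·0 = 1
  a_7 = 1·1 + -1·0 + 0·-1 + -1·-2 = 3
  a_8 = 1·3 + -1·1 + 0·0 + -1·-1 = 3
  a_9 = 1·3 + -1·3 + 0·1 + -1·0 = 0
  a_10 = 1·0 + -1·3 + 0·3 + -1·1 = -4
  a_11 = 1·-4 + -1·0 + 0·3 + -1·3 = -7
  a_12 = 1·-7 + -1·-4 + 0·0 + -1·3 = -6

1,-1,0,-1 ; -6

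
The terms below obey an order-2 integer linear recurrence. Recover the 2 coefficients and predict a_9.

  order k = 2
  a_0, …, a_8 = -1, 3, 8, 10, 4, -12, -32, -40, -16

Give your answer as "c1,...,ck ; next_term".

  a_2 = 2·3 + -2·-1 = 8
  a_3 = 2·8 + -2·3 = 10
  a_4 = 2·10 + -2·8 = 4
  a_5 = 2·4 + -2·10 = -12
  a_6 = 2·-12 + -2·4 = -32
  a_7 = 2·-32 + -2·-12 = -40
  a_8 = 2·-40 + -2·-32 = -16
  a_9 = 2·-16 + -2·-40 = 48

2,-2 ; 48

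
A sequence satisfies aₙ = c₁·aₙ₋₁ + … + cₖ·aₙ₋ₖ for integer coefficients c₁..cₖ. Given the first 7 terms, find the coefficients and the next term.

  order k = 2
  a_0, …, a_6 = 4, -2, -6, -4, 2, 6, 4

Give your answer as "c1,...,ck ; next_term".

1,-1 ; -2

  a_2 = 1·-2 + -1·4 = -6
  a_3 = 1·-6 + -1·-2 = -4
  a_4 = 1·-4 + -1·-6 = 2
  a_5 = 1·2 + -1·-4 = 6
  a_6 = 1·6 + -1·2 = 4
  a_7 = 1·4 + -1·6 = -2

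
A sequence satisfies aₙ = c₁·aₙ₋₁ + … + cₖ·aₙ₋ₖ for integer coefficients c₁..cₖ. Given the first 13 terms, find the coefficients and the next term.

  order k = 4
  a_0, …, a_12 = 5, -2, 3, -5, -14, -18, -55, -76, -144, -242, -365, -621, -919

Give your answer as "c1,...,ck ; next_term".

1,2,0,-3 ; -1435

  a_4 = 1·-5 + 2·3 + 0·-2 + -3·5 = -14
  a_5 = 1·-14 + 2·-5 + 0·3 + -3·-2 = -18
  a_6 = 1·-18 + 2·-14 + 0·-5 + -3·3 = -55
  a_7 = 1·-55 + 2·-18 + 0·-14 + -3·-5 = -76
  a_8 = 1·-76 + 2·-55 + 0·-18 + -3·-14 = -144
  a_9 = 1·-144 + 2·-76 + 0·-55 + -3·-18 = -242
  a_10 = 1·-242 + 2·-144 + 0·-76 + -3·-55 = -365
  a_11 = 1·-365 + 2·-242 + 0·-144 + -3·-76 = -621
  a_12 = 1·-621 + 2·-365 + 0·-242 + -3·-144 = -919
  a_13 = 1·-919 + 2·-621 + 0·-365 + -3·-242 = -1435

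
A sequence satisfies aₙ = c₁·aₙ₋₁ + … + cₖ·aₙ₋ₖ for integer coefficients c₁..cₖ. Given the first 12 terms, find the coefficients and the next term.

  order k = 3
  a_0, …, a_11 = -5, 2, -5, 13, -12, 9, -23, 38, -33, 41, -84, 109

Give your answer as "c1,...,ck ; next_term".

  a_3 = -1·-5 + -1·2 + -2·-5 = 13
  a_4 = -1·13 + -1·-5 + -2·2 = -12
  a_5 = -1·-12 + -1·13 + -2·-5 = 9
  a_6 = -1·9 + -1·-12 + -2·13 = -23
  a_7 = -1·-23 + -1·9 + -2·-12 = 38
  a_8 = -1·38 + -1·-23 + -2·9 = -33
  a_9 = -1·-33 + -1·38 + -2·-23 = 41
  a_10 = -1·41 + -1·-33 + -2·38 = -84
  a_11 = -1·-84 + -1·41 + -2·-33 = 109
  a_12 = -1·109 + -1·-84 + -2·41 = -107

-1,-1,-2 ; -107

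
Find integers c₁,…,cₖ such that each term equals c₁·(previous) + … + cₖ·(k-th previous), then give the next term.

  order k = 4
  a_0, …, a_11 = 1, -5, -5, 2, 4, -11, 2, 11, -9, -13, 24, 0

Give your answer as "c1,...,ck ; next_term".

-1,-1,0,1 ; -33

  a_4 = -1·2 + -1·-5 + 0·-5 + 1·1 = 4
  a_5 = -1·4 + -1·2 + 0·-5 + 1·-5 = -11
  a_6 = -1·-11 + -1·4 + 0·2 + 1·-5 = 2
  a_7 = -1·2 + -1·-11 + 0·4 + 1·2 = 11
  a_8 = -1·11 + -1·2 + 0·-11 + 1·4 = -9
  a_9 = -1·-9 + -1·11 + 0·2 + 1·-11 = -13
  a_10 = -1·-13 + -1·-9 + 0·11 + 1·2 = 24
  a_11 = -1·24 + -1·-13 + 0·-9 + 1·11 = 0
  a_12 = -1·0 + -1·24 + 0·-13 + 1·-9 = -33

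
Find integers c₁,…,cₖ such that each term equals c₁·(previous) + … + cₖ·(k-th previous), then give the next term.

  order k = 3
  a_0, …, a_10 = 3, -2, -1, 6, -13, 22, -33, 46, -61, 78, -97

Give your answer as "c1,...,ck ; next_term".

  a_3 = -3·-1 + -3·-2 + -1·3 = 6
  a_4 = -3·6 + -3·-1 + -1·-2 = -13
  a_5 = -3·-13 + -3·6 + -1·-1 = 22
  a_6 = -3·22 + -3·-13 + -1·6 = -33
  a_7 = -3·-33 + -3·22 + -1·-13 = 46
  a_8 = -3·46 + -3·-33 + -1·22 = -61
  a_9 = -3·-61 + -3·46 + -1·-33 = 78
  a_10 = -3·78 + -3·-61 + -1·46 = -97
  a_11 = -3·-97 + -3·78 + -1·-61 = 118

-3,-3,-1 ; 118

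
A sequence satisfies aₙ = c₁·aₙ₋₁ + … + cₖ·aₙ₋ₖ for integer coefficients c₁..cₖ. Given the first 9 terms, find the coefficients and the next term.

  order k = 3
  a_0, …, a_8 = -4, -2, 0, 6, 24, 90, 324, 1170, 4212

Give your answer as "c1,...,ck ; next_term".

3,3,-3 ; 15174

  a_3 = 3·0 + 3·-2 + -3·-4 = 6
  a_4 = 3·6 + 3·0 + -3·-2 = 24
  a_5 = 3·24 + 3·6 + -3·0 = 90
  a_6 = 3·90 + 3·24 + -3·6 = 324
  a_7 = 3·324 + 3·90 + -3·24 = 1170
  a_8 = 3·1170 + 3·324 + -3·90 = 4212
  a_9 = 3·4212 + 3·1170 + -3·324 = 15174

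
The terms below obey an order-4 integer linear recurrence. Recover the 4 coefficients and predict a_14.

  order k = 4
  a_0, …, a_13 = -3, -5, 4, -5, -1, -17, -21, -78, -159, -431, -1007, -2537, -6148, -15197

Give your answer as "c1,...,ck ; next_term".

  a_4 = 1·-5 + 3·4 + 1·-5 + 1·-3 = -1
  a_5 = 1·-1 + 3·-5 + 1·4 + 1·-5 = -17
  a_6 = 1·-17 + 3·-1 + 1·-5 + 1·4 = -21
  a_7 = 1·-21 + 3·-17 + 1·-1 + 1·-5 = -78
  a_8 = 1·-78 + 3·-21 + 1·-17 + 1·-1 = -159
  a_9 = 1·-159 + 3·-78 + 1·-21 + 1·-17 = -431
  a_10 = 1·-431 + 3·-159 + 1·-78 + 1·-21 = -1007
  a_11 = 1·-1007 + 3·-431 + 1·-159 + 1·-78 = -2537
  a_12 = 1·-2537 + 3·-1007 + 1·-431 + 1·-159 = -6148
  a_13 = 1·-6148 + 3·-2537 + 1·-1007 + 1·-431 = -15197
  a_14 = 1·-15197 + 3·-6148 + 1·-2537 + 1·-1007 = -37185

1,3,1,1 ; -37185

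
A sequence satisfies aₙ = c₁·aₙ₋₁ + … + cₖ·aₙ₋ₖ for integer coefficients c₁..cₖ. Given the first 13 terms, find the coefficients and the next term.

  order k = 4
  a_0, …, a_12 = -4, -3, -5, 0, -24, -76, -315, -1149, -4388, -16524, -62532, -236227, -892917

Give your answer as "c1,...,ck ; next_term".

  a_4 = 3·0 + 3·-5 + -1·-3 + 3·-4 = -24
  a_5 = 3·-24 + 3·0 + -1·-5 + 3·-3 = -76
  a_6 = 3·-76 + 3·-24 + -1·0 + 3·-5 = -315
  a_7 = 3·-315 + 3·-76 + -1·-24 + 3·0 = -1149
  a_8 = 3·-1149 + 3·-315 + -1·-76 + 3·-24 = -4388
  a_9 = 3·-4388 + 3·-1149 + -1·-315 + 3·-76 = -16524
  a_10 = 3·-16524 + 3·-4388 + -1·-1149 + 3·-315 = -62532
  a_11 = 3·-62532 + 3·-16524 + -1·-4388 + 3·-1149 = -236227
  a_12 = 3·-236227 + 3·-62532 + -1·-16524 + 3·-4388 = -892917
  a_13 = 3·-892917 + 3·-236227 + -1·-62532 + 3·-16524 = -3374472

3,3,-1,3 ; -3374472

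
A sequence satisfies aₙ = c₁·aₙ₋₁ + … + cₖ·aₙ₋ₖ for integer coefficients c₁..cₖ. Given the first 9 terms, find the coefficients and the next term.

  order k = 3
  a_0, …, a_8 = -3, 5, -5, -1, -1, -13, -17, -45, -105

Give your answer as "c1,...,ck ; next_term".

1,2,2 ; -229

  a_3 = 1·-5 + 2·5 + 2·-3 = -1
  a_4 = 1·-1 + 2·-5 + 2·5 = -1
  a_5 = 1·-1 + 2·-1 + 2·-5 = -13
  a_6 = 1·-13 + 2·-1 + 2·-1 = -17
  a_7 = 1·-17 + 2·-13 + 2·-1 = -45
  a_8 = 1·-45 + 2·-17 + 2·-13 = -105
  a_9 = 1·-105 + 2·-45 + 2·-17 = -229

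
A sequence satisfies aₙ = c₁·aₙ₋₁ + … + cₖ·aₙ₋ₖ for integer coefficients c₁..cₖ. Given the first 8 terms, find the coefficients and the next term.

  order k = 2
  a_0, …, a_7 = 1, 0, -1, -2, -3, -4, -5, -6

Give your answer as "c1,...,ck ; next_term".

  a_2 = 2·0 + -1·1 = -1
  a_3 = 2·-1 + -1·0 = -2
  a_4 = 2·-2 + -1·-1 = -3
  a_5 = 2·-3 + -1·-2 = -4
  a_6 = 2·-4 + -1·-3 = -5
  a_7 = 2·-5 + -1·-4 = -6
  a_8 = 2·-6 + -1·-5 = -7

2,-1 ; -7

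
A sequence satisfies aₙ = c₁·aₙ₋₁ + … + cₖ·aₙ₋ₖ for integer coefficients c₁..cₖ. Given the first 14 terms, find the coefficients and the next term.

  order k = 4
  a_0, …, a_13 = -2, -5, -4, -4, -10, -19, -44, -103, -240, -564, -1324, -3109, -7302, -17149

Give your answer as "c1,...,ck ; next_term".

2,1,0,-1 ; -40276

  a_4 = 2·-4 + 1·-4 + 0·-5 + -1·-2 = -10
  a_5 = 2·-10 + 1·-4 + 0·-4 + -1·-5 = -19
  a_6 = 2·-19 + 1·-10 + 0·-4 + -1·-4 = -44
  a_7 = 2·-44 + 1·-19 + 0·-10 + -1·-4 = -103
  a_8 = 2·-103 + 1·-44 + 0·-19 + -1·-10 = -240
  a_9 = 2·-240 + 1·-103 + 0·-44 + -1·-19 = -564
  a_10 = 2·-564 + 1·-240 + 0·-103 + -1·-44 = -1324
  a_11 = 2·-1324 + 1·-564 + 0·-240 + -1·-103 = -3109
  a_12 = 2·-3109 + 1·-1324 + 0·-564 + -1·-240 = -7302
  a_13 = 2·-7302 + 1·-3109 + 0·-1324 + -1·-564 = -17149
  a_14 = 2·-17149 + 1·-7302 + 0·-3109 + -1·-1324 = -40276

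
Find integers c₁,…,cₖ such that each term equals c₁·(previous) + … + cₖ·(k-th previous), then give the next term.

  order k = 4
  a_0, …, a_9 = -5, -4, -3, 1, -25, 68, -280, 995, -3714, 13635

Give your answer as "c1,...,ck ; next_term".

  a_4 = -3·1 + 3·-3 + 2·-4 + 1·-5 = -25
  a_5 = -3·-25 + 3·1 + 2·-3 + 1·-4 = 68
  a_6 = -3·68 + 3·-25 + 2·1 + 1·-3 = -280
  a_7 = -3·-280 + 3·68 + 2·-25 + 1·1 = 995
  a_8 = -3·995 + 3·-280 + 2·68 + 1·-25 = -3714
  a_9 = -3·-3714 + 3·995 + 2·-280 + 1·68 = 13635
  a_10 = -3·13635 + 3·-3714 + 2·995 + 1·-280 = -50337

-3,3,2,1 ; -50337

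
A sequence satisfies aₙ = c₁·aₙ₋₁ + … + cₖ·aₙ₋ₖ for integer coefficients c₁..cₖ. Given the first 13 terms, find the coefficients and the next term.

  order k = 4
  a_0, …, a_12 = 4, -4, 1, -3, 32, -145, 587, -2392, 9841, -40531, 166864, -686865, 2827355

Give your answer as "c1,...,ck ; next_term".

  a_4 = -4·-3 + 0·1 + -1·-4 + 4·4 = 32
  a_5 = -4·32 + 0·-3 + -1·1 + 4·-4 = -145
  a_6 = -4·-145 + 0·32 + -1·-3 + 4·1 = 587
  a_7 = -4·587 + 0·-145 + -1·32 + 4·-3 = -2392
  a_8 = -4·-2392 + 0·587 + -1·-145 + 4·32 = 9841
  a_9 = -4·9841 + 0·-2392 + -1·587 + 4·-145 = -40531
  a_10 = -4·-40531 + 0·9841 + -1·-2392 + 4·587 = 166864
  a_11 = -4·166864 + 0·-40531 + -1·9841 + 4·-2392 = -686865
  a_12 = -4·-686865 + 0·166864 + -1·-40531 + 4·9841 = 2827355
  a_13 = -4·2827355 + 0·-686865 + -1·166864 + 4·-40531 = -11638408

-4,0,-1,4 ; -11638408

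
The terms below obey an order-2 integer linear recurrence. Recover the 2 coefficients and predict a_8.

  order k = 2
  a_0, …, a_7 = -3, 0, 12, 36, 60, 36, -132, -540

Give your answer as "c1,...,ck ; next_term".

3,-4 ; -1092

  a_2 = 3·0 + -4·-3 = 12
  a_3 = 3·12 + -4·0 = 36
  a_4 = 3·36 + -4·12 = 60
  a_5 = 3·60 + -4·36 = 36
  a_6 = 3·36 + -4·60 = -132
  a_7 = 3·-132 + -4·36 = -540
  a_8 = 3·-540 + -4·-132 = -1092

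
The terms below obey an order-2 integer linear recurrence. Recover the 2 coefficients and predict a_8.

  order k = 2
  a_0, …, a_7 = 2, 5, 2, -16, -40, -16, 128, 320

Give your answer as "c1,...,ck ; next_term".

  a_2 = 2·5 + -4·2 = 2
  a_3 = 2·2 + -4·5 = -16
  a_4 = 2·-16 + -4·2 = -40
  a_5 = 2·-40 + -4·-16 = -16
  a_6 = 2·-16 + -4·-40 = 128
  a_7 = 2·128 + -4·-16 = 320
  a_8 = 2·320 + -4·128 = 128

2,-4 ; 128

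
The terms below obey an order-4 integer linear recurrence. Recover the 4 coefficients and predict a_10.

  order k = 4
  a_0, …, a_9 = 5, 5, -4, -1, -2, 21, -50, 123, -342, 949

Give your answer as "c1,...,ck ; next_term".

-2,1,-2,2 ; -2586

  a_4 = -2·-1 + 1·-4 + -2·5 + 2·5 = -2
  a_5 = -2·-2 + 1·-1 + -2·-4 + 2·5 = 21
  a_6 = -2·21 + 1·-2 + -2·-1 + 2·-4 = -50
  a_7 = -2·-50 + 1·21 + -2·-2 + 2·-1 = 123
  a_8 = -2·123 + 1·-50 + -2·21 + 2·-2 = -342
  a_9 = -2·-342 + 1·123 + -2·-50 + 2·21 = 949
  a_10 = -2·949 + 1·-342 + -2·123 + 2·-50 = -2586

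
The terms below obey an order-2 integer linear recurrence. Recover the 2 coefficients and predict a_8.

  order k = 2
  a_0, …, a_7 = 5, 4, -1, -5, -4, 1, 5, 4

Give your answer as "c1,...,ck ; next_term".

1,-1 ; -1

  a_2 = 1·4 + -1·5 = -1
  a_3 = 1·-1 + -1·4 = -5
  a_4 = 1·-5 + -1·-1 = -4
  a_5 = 1·-4 + -1·-5 = 1
  a_6 = 1·1 + -1·-4 = 5
  a_7 = 1·5 + -1·1 = 4
  a_8 = 1·4 + -1·5 = -1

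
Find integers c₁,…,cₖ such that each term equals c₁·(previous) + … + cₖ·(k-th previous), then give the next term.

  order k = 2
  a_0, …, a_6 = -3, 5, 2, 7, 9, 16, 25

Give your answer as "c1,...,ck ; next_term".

1,1 ; 41

  a_2 = 1·5 + 1·-3 = 2
  a_3 = 1·2 + 1·5 = 7
  a_4 = 1·7 + 1·2 = 9
  a_5 = 1·9 + 1·7 = 16
  a_6 = 1·16 + 1·9 = 25
  a_7 = 1·25 + 1·16 = 41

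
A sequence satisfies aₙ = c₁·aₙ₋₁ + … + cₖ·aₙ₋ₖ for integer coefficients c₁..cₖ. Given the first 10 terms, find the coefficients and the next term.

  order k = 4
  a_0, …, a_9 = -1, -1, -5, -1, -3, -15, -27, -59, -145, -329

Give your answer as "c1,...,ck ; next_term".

2,0,2,-1 ; -749

  a_4 = 2·-1 + 0·-5 + 2·-1 + -1·-1 = -3
  a_5 = 2·-3 + 0·-1 + 2·-5 + -1·-1 = -15
  a_6 = 2·-15 + 0·-3 + 2·-1 + -1·-5 = -27
  a_7 = 2·-27 + 0·-15 + 2·-3 + -1·-1 = -59
  a_8 = 2·-59 + 0·-27 + 2·-15 + -1·-3 = -145
  a_9 = 2·-145 + 0·-59 + 2·-27 + -1·-15 = -329
  a_10 = 2·-329 + 0·-145 + 2·-59 + -1·-27 = -749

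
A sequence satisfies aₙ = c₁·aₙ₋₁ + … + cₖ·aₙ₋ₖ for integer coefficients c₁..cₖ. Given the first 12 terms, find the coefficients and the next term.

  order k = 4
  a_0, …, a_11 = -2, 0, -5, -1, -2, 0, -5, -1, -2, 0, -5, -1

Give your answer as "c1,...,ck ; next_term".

  a_4 = 0·-1 + 0·-5 + 0·0 + 1·-2 = -2
  a_5 = 0·-2 + 0·-1 + 0·-5 + 1·0 = 0
  a_6 = 0·0 + 0·-2 + 0·-1 + 1·-5 = -5
  a_7 = 0·-5 + 0·0 + 0·-2 + 1·-1 = -1
  a_8 = 0·-1 + 0·-5 + 0·0 + 1·-2 = -2
  a_9 = 0·-2 + 0·-1 + 0·-5 + 1·0 = 0
  a_10 = 0·0 + 0·-2 + 0·-1 + 1·-5 = -5
  a_11 = 0·-5 + 0·0 + 0·-2 + 1·-1 = -1
  a_12 = 0·-1 + 0·-5 + 0·0 + 1·-2 = -2

0,0,0,1 ; -2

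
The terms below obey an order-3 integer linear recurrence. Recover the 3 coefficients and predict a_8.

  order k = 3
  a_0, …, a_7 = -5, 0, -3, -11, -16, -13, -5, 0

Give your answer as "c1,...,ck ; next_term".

  a_3 = 2·-3 + -2·0 + 1·-5 = -11
  a_4 = 2·-11 + -2·-3 + 1·0 = -16
  a_5 = 2·-16 + -2·-11 + 1·-3 = -13
  a_6 = 2·-13 + -2·-16 + 1·-11 = -5
  a_7 = 2·-5 + -2·-13 + 1·-16 = 0
  a_8 = 2·0 + -2·-5 + 1·-13 = -3

2,-2,1 ; -3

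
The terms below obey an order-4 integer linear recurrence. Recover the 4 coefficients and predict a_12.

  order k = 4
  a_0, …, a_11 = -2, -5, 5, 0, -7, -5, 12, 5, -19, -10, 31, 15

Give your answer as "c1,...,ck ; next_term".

  a_4 = 0·0 + -1·5 + 0·-5 + 1·-2 = -7
  a_5 = 0·-7 + -1·0 + 0·5 + 1·-5 = -5
  a_6 = 0·-5 + -1·-7 + 0·0 + 1·5 = 12
  a_7 = 0·12 + -1·-5 + 0·-7 + 1·0 = 5
  a_8 = 0·5 + -1·12 + 0·-5 + 1·-7 = -19
  a_9 = 0·-19 + -1·5 + 0·12 + 1·-5 = -10
  a_10 = 0·-10 + -1·-19 + 0·5 + 1·12 = 31
  a_11 = 0·31 + -1·-10 + 0·-19 + 1·5 = 15
  a_12 = 0·15 + -1·31 + 0·-10 + 1·-19 = -50

0,-1,0,1 ; -50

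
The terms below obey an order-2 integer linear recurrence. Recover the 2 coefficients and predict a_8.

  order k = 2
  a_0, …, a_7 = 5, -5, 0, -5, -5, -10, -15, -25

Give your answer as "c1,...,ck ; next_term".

1,1 ; -40

  a_2 = 1·-5 + 1·5 = 0
  a_3 = 1·0 + 1·-5 = -5
  a_4 = 1·-5 + 1·0 = -5
  a_5 = 1·-5 + 1·-5 = -10
  a_6 = 1·-10 + 1·-5 = -15
  a_7 = 1·-15 + 1·-10 = -25
  a_8 = 1·-25 + 1·-15 = -40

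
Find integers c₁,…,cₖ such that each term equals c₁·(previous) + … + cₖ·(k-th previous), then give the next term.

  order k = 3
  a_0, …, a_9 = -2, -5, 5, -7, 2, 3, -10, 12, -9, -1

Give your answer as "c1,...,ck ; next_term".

-1,0,1 ; 13

  a_3 = -1·5 + 0·-5 + 1·-2 = -7
  a_4 = -1·-7 + 0·5 + 1·-5 = 2
  a_5 = -1·2 + 0·-7 + 1·5 = 3
  a_6 = -1·3 + 0·2 + 1·-7 = -10
  a_7 = -1·-10 + 0·3 + 1·2 = 12
  a_8 = -1·12 + 0·-10 + 1·3 = -9
  a_9 = -1·-9 + 0·12 + 1·-10 = -1
  a_10 = -1·-1 + 0·-9 + 1·12 = 13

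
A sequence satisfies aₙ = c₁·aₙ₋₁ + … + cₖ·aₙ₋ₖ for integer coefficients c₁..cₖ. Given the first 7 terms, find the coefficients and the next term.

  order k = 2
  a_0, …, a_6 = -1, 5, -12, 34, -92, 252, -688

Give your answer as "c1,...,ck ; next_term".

-2,2 ; 1880

  a_2 = -2·5 + 2·-1 = -12
  a_3 = -2·-12 + 2·5 = 34
  a_4 = -2·34 + 2·-12 = -92
  a_5 = -2·-92 + 2·34 = 252
  a_6 = -2·252 + 2·-92 = -688
  a_7 = -2·-688 + 2·252 = 1880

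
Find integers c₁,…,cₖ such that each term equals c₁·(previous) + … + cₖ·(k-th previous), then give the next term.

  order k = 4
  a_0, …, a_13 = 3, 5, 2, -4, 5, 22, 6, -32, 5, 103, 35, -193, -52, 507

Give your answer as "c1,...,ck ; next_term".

1,-2,2,1 ; 260

  a_4 = 1·-4 + -2·2 + 2·5 + 1·3 = 5
  a_5 = 1·5 + -2·-4 + 2·2 + 1·5 = 22
  a_6 = 1·22 + -2·5 + 2·-4 + 1·2 = 6
  a_7 = 1·6 + -2·22 + 2·5 + 1·-4 = -32
  a_8 = 1·-32 + -2·6 + 2·22 + 1·5 = 5
  a_9 = 1·5 + -2·-32 + 2·6 + 1·22 = 103
  a_10 = 1·103 + -2·5 + 2·-32 + 1·6 = 35
  a_11 = 1·35 + -2·103 + 2·5 + 1·-32 = -193
  a_12 = 1·-193 + -2·35 + 2·103 + 1·5 = -52
  a_13 = 1·-52 + -2·-193 + 2·35 + 1·103 = 507
  a_14 = 1·507 + -2·-52 + 2·-193 + 1·35 = 260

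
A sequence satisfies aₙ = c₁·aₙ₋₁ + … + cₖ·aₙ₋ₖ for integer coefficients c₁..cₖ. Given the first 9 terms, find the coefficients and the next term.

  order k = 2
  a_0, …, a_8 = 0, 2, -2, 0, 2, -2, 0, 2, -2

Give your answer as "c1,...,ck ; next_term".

-1,-1 ; 0

  a_2 = -1·2 + -1·0 = -2
  a_3 = -1·-2 + -1·2 = 0
  a_4 = -1·0 + -1·-2 = 2
  a_5 = -1·2 + -1·0 = -2
  a_6 = -1·-2 + -1·2 = 0
  a_7 = -1·0 + -1·-2 = 2
  a_8 = -1·2 + -1·0 = -2
  a_9 = -1·-2 + -1·2 = 0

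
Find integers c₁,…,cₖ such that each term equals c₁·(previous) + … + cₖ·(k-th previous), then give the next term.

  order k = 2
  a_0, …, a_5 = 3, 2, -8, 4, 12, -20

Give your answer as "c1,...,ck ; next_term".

-1,-2 ; -4

  a_2 = -1·2 + -2·3 = -8
  a_3 = -1·-8 + -2·2 = 4
  a_4 = -1·4 + -2·-8 = 12
  a_5 = -1·12 + -2·4 = -20
  a_6 = -1·-20 + -2·12 = -4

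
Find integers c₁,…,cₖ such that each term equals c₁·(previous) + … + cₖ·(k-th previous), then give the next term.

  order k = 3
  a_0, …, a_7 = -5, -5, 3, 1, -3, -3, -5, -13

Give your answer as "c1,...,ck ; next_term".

  a_3 = 2·3 + 0·-5 + 1·-5 = 1
  a_4 = 2·1 + 0·3 + 1·-5 = -3
  a_5 = 2·-3 + 0·1 + 1·3 = -3
  a_6 = 2·-3 + 0·-3 + 1·1 = -5
  a_7 = 2·-5 + 0·-3 + 1·-3 = -13
  a_8 = 2·-13 + 0·-5 + 1·-3 = -29

2,0,1 ; -29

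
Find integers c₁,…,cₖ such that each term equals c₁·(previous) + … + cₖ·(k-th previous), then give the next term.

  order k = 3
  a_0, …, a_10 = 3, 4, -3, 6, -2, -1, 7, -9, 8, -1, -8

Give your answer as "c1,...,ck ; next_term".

  a_3 = -1·-3 + 0·4 + 1·3 = 6
  a_4 = -1·6 + 0·-3 + 1·4 = -2
  a_5 = -1·-2 + 0·6 + 1·-3 = -1
  a_6 = -1·-1 + 0·-2 + 1·6 = 7
  a_7 = -1·7 + 0·-1 + 1·-2 = -9
  a_8 = -1·-9 + 0·7 + 1·-1 = 8
  a_9 = -1·8 + 0·-9 + 1·7 = -1
  a_10 = -1·-1 + 0·8 + 1·-9 = -8
  a_11 = -1·-8 + 0·-1 + 1·8 = 16

-1,0,1 ; 16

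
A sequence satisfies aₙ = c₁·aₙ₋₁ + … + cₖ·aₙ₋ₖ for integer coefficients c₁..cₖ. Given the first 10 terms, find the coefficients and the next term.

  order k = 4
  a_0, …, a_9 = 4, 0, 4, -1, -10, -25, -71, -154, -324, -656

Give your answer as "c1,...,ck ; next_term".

2,1,-1,-3 ; -1269

  a_4 = 2·-1 + 1·4 + -1·0 + -3·4 = -10
  a_5 = 2·-10 + 1·-1 + -1·4 + -3·0 = -25
  a_6 = 2·-25 + 1·-10 + -1·-1 + -3·4 = -71
  a_7 = 2·-71 + 1·-25 + -1·-10 + -3·-1 = -154
  a_8 = 2·-154 + 1·-71 + -1·-25 + -3·-10 = -324
  a_9 = 2·-324 + 1·-154 + -1·-71 + -3·-25 = -656
  a_10 = 2·-656 + 1·-324 + -1·-154 + -3·-71 = -1269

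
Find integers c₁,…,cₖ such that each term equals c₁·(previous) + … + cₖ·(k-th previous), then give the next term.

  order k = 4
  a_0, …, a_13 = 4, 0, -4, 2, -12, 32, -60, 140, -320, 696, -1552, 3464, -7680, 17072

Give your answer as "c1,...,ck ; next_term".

-2,0,-2,-2 ; -37968

  a_4 = -2·2 + 0·-4 + -2·0 + -2·4 = -12
  a_5 = -2·-12 + 0·2 + -2·-4 + -2·0 = 32
  a_6 = -2·32 + 0·-12 + -2·2 + -2·-4 = -60
  a_7 = -2·-60 + 0·32 + -2·-12 + -2·2 = 140
  a_8 = -2·140 + 0·-60 + -2·32 + -2·-12 = -320
  a_9 = -2·-320 + 0·140 + -2·-60 + -2·32 = 696
  a_10 = -2·696 + 0·-320 + -2·140 + -2·-60 = -1552
  a_11 = -2·-1552 + 0·696 + -2·-320 + -2·140 = 3464
  a_12 = -2·3464 + 0·-1552 + -2·696 + -2·-320 = -7680
  a_13 = -2·-7680 + 0·3464 + -2·-1552 + -2·696 = 17072
  a_14 = -2·17072 + 0·-7680 + -2·3464 + -2·-1552 = -37968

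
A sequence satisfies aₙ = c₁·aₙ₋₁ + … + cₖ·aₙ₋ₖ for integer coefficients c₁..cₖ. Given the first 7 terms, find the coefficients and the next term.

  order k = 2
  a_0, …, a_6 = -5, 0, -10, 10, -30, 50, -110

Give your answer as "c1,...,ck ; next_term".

  a_2 = -1·0 + 2·-5 = -10
  a_3 = -1·-10 + 2·0 = 10
  a_4 = -1·10 + 2·-10 = -30
  a_5 = -1·-30 + 2·10 = 50
  a_6 = -1·50 + 2·-30 = -110
  a_7 = -1·-110 + 2·50 = 210

-1,2 ; 210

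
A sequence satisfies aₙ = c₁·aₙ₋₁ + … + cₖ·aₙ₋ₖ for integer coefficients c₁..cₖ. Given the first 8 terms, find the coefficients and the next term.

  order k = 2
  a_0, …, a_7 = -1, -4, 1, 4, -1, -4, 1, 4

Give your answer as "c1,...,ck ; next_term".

0,-1 ; -1

  a_2 = 0·-4 + -1·-1 = 1
  a_3 = 0·1 + -1·-4 = 4
  a_4 = 0·4 + -1·1 = -1
  a_5 = 0·-1 + -1·4 = -4
  a_6 = 0·-4 + -1·-1 = 1
  a_7 = 0·1 + -1·-4 = 4
  a_8 = 0·4 + -1·1 = -1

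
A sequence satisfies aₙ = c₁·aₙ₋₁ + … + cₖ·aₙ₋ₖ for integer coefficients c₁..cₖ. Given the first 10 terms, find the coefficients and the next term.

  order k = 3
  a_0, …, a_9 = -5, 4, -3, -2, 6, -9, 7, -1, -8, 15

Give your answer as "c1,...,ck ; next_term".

-1,0,1 ; -16

  a_3 = -1·-3 + 0·4 + 1·-5 = -2
  a_4 = -1·-2 + 0·-3 + 1·4 = 6
  a_5 = -1·6 + 0·-2 + 1·-3 = -9
  a_6 = -1·-9 + 0·6 + 1·-2 = 7
  a_7 = -1·7 + 0·-9 + 1·6 = -1
  a_8 = -1·-1 + 0·7 + 1·-9 = -8
  a_9 = -1·-8 + 0·-1 + 1·7 = 15
  a_10 = -1·15 + 0·-8 + 1·-1 = -16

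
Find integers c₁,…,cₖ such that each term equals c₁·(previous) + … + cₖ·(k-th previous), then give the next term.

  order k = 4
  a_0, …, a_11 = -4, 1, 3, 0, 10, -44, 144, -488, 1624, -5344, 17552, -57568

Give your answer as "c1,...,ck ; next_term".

  a_4 = -4·0 + -2·3 + 0·1 + -4·-4 = 10
  a_5 = -4·10 + -2·0 + 0·3 + -4·1 = -44
  a_6 = -4·-44 + -2·10 + 0·0 + -4·3 = 144
  a_7 = -4·144 + -2·-44 + 0·10 + -4·0 = -488
  a_8 = -4·-488 + -2·144 + 0·-44 + -4·10 = 1624
  a_9 = -4·1624 + -2·-488 + 0·144 + -4·-44 = -5344
  a_10 = -4·-5344 + -2·1624 + 0·-488 + -4·144 = 17552
  a_11 = -4·17552 + -2·-5344 + 0·1624 + -4·-488 = -57568
  a_12 = -4·-57568 + -2·17552 + 0·-5344 + -4·1624 = 188672

-4,-2,0,-4 ; 188672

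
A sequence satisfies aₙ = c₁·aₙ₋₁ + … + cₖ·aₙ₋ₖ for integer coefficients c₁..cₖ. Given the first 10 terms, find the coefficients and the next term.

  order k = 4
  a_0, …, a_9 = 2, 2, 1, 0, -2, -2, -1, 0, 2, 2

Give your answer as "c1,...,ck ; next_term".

0,0,0,-1 ; 1

  a_4 = 0·0 + 0·1 + 0·2 + -1·2 = -2
  a_5 = 0·-2 + 0·0 + 0·1 + -1·2 = -2
  a_6 = 0·-2 + 0·-2 + 0·0 + -1·1 = -1
  a_7 = 0·-1 + 0·-2 + 0·-2 + -1·0 = 0
  a_8 = 0·0 + 0·-1 + 0·-2 + -1·-2 = 2
  a_9 = 0·2 + 0·0 + 0·-1 + -1·-2 = 2
  a_10 = 0·2 + 0·2 + 0·0 + -1·-1 = 1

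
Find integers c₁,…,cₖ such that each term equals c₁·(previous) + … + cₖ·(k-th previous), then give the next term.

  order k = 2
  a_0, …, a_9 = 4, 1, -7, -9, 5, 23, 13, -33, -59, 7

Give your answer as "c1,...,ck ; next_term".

  a_2 = 1·1 + -2·4 = -7
  a_3 = 1·-7 + -2·1 = -9
  a_4 = 1·-9 + -2·-7 = 5
  a_5 = 1·5 + -2·-9 = 23
  a_6 = 1·23 + -2·5 = 13
  a_7 = 1·13 + -2·23 = -33
  a_8 = 1·-33 + -2·13 = -59
  a_9 = 1·-59 + -2·-33 = 7
  a_10 = 1·7 + -2·-59 = 125

1,-2 ; 125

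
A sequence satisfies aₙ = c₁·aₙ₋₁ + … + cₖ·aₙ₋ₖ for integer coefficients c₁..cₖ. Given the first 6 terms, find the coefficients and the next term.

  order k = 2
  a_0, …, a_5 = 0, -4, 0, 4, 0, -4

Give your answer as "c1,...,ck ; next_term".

0,-1 ; 0

  a_2 = 0·-4 + -1·0 = 0
  a_3 = 0·0 + -1·-4 = 4
  a_4 = 0·4 + -1·0 = 0
  a_5 = 0·0 + -1·4 = -4
  a_6 = 0·-4 + -1·0 = 0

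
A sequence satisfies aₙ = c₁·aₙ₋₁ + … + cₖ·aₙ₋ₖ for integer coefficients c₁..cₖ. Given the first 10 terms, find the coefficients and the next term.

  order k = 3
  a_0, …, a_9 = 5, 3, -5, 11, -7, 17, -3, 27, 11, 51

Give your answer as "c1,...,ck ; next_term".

0,2,1 ; 49

  a_3 = 0·-5 + 2·3 + 1·5 = 11
  a_4 = 0·11 + 2·-5 + 1·3 = -7
  a_5 = 0·-7 + 2·11 + 1·-5 = 17
  a_6 = 0·17 + 2·-7 + 1·11 = -3
  a_7 = 0·-3 + 2·17 + 1·-7 = 27
  a_8 = 0·27 + 2·-3 + 1·17 = 11
  a_9 = 0·11 + 2·27 + 1·-3 = 51
  a_10 = 0·51 + 2·11 + 1·27 = 49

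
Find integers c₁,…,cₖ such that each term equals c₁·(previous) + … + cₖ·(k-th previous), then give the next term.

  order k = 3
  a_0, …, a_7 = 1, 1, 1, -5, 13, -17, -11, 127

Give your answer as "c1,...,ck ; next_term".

  a_3 = -3·1 + -4·1 + 2·1 = -5
  a_4 = -3·-5 + -4·1 + 2·1 = 13
  a_5 = -3·13 + -4·-5 + 2·1 = -17
  a_6 = -3·-17 + -4·13 + 2·-5 = -11
  a_7 = -3·-11 + -4·-17 + 2·13 = 127
  a_8 = -3·127 + -4·-11 + 2·-17 = -371

-3,-4,2 ; -371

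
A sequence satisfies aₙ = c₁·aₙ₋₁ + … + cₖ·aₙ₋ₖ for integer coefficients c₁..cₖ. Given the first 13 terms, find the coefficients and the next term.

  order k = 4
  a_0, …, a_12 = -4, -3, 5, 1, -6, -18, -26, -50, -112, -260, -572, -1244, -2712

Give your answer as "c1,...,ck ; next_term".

  a_4 = 2·1 + 0·5 + 0·-3 + 2·-4 = -6
  a_5 = 2·-6 + 0·1 + 0·5 + 2·-3 = -18
  a_6 = 2·-18 + 0·-6 + 0·1 + 2·5 = -26
  a_7 = 2·-26 + 0·-18 + 0·-6 + 2·1 = -50
  a_8 = 2·-50 + 0·-26 + 0·-18 + 2·-6 = -112
  a_9 = 2·-112 + 0·-50 + 0·-26 + 2·-18 = -260
  a_10 = 2·-260 + 0·-112 + 0·-50 + 2·-26 = -572
  a_11 = 2·-572 + 0·-260 + 0·-112 + 2·-50 = -1244
  a_12 = 2·-1244 + 0·-572 + 0·-260 + 2·-112 = -2712
  a_13 = 2·-2712 + 0·-1244 + 0·-572 + 2·-260 = -5944

2,0,0,2 ; -5944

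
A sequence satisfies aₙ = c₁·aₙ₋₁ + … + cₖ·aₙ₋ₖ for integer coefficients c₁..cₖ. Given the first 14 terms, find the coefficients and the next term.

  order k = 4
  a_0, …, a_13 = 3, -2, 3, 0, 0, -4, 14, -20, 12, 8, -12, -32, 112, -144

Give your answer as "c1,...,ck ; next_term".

  a_4 = -2·0 + -2·3 + 0·-2 + 2·3 = 0
  a_5 = -2·0 + -2·0 + 0·3 + 2·-2 = -4
  a_6 = -2·-4 + -2·0 + 0·0 + 2·3 = 14
  a_7 = -2·14 + -2·-4 + 0·0 + 2·0 = -20
  a_8 = -2·-20 + -2·14 + 0·-4 + 2·0 = 12
  a_9 = -2·12 + -2·-20 + 0·14 + 2·-4 = 8
  a_10 = -2·8 + -2·12 + 0·-20 + 2·14 = -12
  a_11 = -2·-12 + -2·8 + 0·12 + 2·-20 = -32
  a_12 = -2·-32 + -2·-12 + 0·8 + 2·12 = 112
  a_13 = -2·112 + -2·-32 + 0·-12 + 2·8 = -144
  a_14 = -2·-144 + -2·112 + 0·-32 + 2·-12 = 40

-2,-2,0,2 ; 40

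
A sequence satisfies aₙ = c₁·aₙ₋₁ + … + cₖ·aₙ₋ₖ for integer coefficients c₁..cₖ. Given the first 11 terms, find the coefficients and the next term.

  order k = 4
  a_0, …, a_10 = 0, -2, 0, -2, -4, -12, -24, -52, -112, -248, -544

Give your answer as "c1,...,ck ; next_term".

  a_4 = 2·-2 + 0·0 + 0·-2 + 2·0 = -4
  a_5 = 2·-4 + 0·-2 + 0·0 + 2·-2 = -12
  a_6 = 2·-12 + 0·-4 + 0·-2 + 2·0 = -24
  a_7 = 2·-24 + 0·-12 + 0·-4 + 2·-2 = -52
  a_8 = 2·-52 + 0·-24 + 0·-12 + 2·-4 = -112
  a_9 = 2·-112 + 0·-52 + 0·-24 + 2·-12 = -248
  a_10 = 2·-248 + 0·-112 + 0·-52 + 2·-24 = -544
  a_11 = 2·-544 + 0·-248 + 0·-112 + 2·-52 = -1192

2,0,0,2 ; -1192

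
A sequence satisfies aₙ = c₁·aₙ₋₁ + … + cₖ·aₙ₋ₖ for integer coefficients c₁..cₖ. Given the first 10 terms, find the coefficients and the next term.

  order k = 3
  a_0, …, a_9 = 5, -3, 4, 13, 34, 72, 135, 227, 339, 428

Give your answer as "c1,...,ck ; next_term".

3,-2,-1 ; 379

  a_3 = 3·4 + -2·-3 + -1·5 = 13
  a_4 = 3·13 + -2·4 + -1·-3 = 34
  a_5 = 3·34 + -2·13 + -1·4 = 72
  a_6 = 3·72 + -2·34 + -1·13 = 135
  a_7 = 3·135 + -2·72 + -1·34 = 227
  a_8 = 3·227 + -2·135 + -1·72 = 339
  a_9 = 3·339 + -2·227 + -1·135 = 428
  a_10 = 3·428 + -2·339 + -1·227 = 379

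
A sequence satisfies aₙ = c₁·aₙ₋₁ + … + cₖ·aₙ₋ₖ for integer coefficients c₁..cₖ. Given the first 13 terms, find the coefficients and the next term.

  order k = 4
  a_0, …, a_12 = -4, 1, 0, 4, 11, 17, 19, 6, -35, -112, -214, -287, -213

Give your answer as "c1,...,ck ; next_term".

2,-1,-1,-1 ; 187

  a_4 = 2·4 + -1·0 + -1·1 + -1·-4 = 11
  a_5 = 2·11 + -1·4 + -1·0 + -1·1 = 17
  a_6 = 2·17 + -1·11 + -1·4 + -1·0 = 19
  a_7 = 2·19 + -1·17 + -1·11 + -1·4 = 6
  a_8 = 2·6 + -1·19 + -1·17 + -1·11 = -35
  a_9 = 2·-35 + -1·6 + -1·19 + -1·17 = -112
  a_10 = 2·-112 + -1·-35 + -1·6 + -1·19 = -214
  a_11 = 2·-214 + -1·-112 + -1·-35 + -1·6 = -287
  a_12 = 2·-287 + -1·-214 + -1·-112 + -1·-35 = -213
  a_13 = 2·-213 + -1·-287 + -1·-214 + -1·-112 = 187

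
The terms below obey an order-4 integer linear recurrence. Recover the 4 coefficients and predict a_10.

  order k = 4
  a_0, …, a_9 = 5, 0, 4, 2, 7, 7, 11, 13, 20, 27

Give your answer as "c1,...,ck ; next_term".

1,0,0,1 ; 38

  a_4 = 1·2 + 0·4 + 0·0 + 1·5 = 7
  a_5 = 1·7 + 0·2 + 0·4 + 1·0 = 7
  a_6 = 1·7 + 0·7 + 0·2 + 1·4 = 11
  a_7 = 1·11 + 0·7 + 0·7 + 1·2 = 13
  a_8 = 1·13 + 0·11 + 0·7 + 1·7 = 20
  a_9 = 1·20 + 0·13 + 0·11 + 1·7 = 27
  a_10 = 1·27 + 0·20 + 0·13 + 1·11 = 38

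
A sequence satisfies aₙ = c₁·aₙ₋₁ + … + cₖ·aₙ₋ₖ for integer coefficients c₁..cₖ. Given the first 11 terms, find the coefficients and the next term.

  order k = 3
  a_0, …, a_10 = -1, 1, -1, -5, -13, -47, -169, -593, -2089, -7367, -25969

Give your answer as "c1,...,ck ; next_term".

3,1,3 ; -91541

  a_3 = 3·-1 + 1·1 + 3·-1 = -5
  a_4 = 3·-5 + 1·-1 + 3·1 = -13
  a_5 = 3·-13 + 1·-5 + 3·-1 = -47
  a_6 = 3·-47 + 1·-13 + 3·-5 = -169
  a_7 = 3·-169 + 1·-47 + 3·-13 = -593
  a_8 = 3·-593 + 1·-169 + 3·-47 = -2089
  a_9 = 3·-2089 + 1·-593 + 3·-169 = -7367
  a_10 = 3·-7367 + 1·-2089 + 3·-593 = -25969
  a_11 = 3·-25969 + 1·-7367 + 3·-2089 = -91541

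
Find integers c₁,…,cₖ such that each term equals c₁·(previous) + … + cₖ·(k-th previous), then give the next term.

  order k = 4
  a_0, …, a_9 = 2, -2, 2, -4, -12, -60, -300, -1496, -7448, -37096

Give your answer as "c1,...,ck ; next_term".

  a_4 = 4·-4 + 4·2 + 4·-2 + 2·2 = -12
  a_5 = 4·-12 + 4·-4 + 4·2 + 2·-2 = -60
  a_6 = 4·-60 + 4·-12 + 4·-4 + 2·2 = -300
  a_7 = 4·-300 + 4·-60 + 4·-12 + 2·-4 = -1496
  a_8 = 4·-1496 + 4·-300 + 4·-60 + 2·-12 = -7448
  a_9 = 4·-7448 + 4·-1496 + 4·-300 + 2·-60 = -37096
  a_10 = 4·-37096 + 4·-7448 + 4·-1496 + 2·-300 = -184760

4,4,4,2 ; -184760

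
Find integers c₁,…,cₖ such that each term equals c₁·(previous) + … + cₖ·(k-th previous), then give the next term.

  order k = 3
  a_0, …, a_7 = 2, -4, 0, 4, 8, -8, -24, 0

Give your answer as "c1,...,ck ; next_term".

0,-2,-2 ; 64

  a_3 = 0·0 + -2·-4 + -2·2 = 4
  a_4 = 0·4 + -2·0 + -2·-4 = 8
  a_5 = 0·8 + -2·4 + -2·0 = -8
  a_6 = 0·-8 + -2·8 + -2·4 = -24
  a_7 = 0·-24 + -2·-8 + -2·8 = 0
  a_8 = 0·0 + -2·-24 + -2·-8 = 64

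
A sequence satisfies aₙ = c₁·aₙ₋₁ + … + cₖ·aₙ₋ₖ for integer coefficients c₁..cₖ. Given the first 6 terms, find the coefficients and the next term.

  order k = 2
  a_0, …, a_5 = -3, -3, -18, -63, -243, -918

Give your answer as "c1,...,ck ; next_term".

  a_2 = 3·-3 + 3·-3 = -18
  a_3 = 3·-18 + 3·-3 = -63
  a_4 = 3·-63 + 3·-18 = -243
  a_5 = 3·-243 + 3·-63 = -918
  a_6 = 3·-918 + 3·-243 = -3483

3,3 ; -3483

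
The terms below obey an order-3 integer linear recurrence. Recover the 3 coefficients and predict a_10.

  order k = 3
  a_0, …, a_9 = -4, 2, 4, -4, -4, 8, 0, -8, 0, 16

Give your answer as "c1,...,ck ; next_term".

-2,-2,-2 ; -16

  a_3 = -2·4 + -2·2 + -2·-4 = -4
  a_4 = -2·-4 + -2·4 + -2·2 = -4
  a_5 = -2·-4 + -2·-4 + -2·4 = 8
  a_6 = -2·8 + -2·-4 + -2·-4 = 0
  a_7 = -2·0 + -2·8 + -2·-4 = -8
  a_8 = -2·-8 + -2·0 + -2·8 = 0
  a_9 = -2·0 + -2·-8 + -2·0 = 16
  a_10 = -2·16 + -2·0 + -2·-8 = -16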